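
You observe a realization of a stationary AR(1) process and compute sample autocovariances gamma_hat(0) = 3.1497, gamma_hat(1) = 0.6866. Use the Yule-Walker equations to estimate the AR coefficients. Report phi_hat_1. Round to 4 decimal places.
\hat\phi_{1} = 0.2180

The Yule-Walker equations for an AR(p) process read, in matrix form,
  Gamma_p phi = r_p,   with   (Gamma_p)_{ij} = gamma(|i - j|),
                       (r_p)_i = gamma(i),   i,j = 1..p.
Substitute the sample gammas (Toeplitz matrix and right-hand side of size 1):
  Gamma_p = [[3.1497]]
  r_p     = [0.6866]
With p = 1 this is the single equation gamma(0) phi_1 = gamma(1):
  phi_hat_1 = gamma(1) / gamma(0) = 0.6866 / 3.1497 = 0.2180.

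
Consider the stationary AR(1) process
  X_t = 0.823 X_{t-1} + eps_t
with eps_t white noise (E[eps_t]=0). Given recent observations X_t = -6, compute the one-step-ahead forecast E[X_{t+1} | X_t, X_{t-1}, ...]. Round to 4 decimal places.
E[X_{t+1} \mid \mathcal F_t] = -4.9380

For an AR(p) model X_t = c + sum_i phi_i X_{t-i} + eps_t, the
one-step-ahead conditional mean is
  E[X_{t+1} | X_t, ...] = c + sum_i phi_i X_{t+1-i}.
Substitute known values:
  E[X_{t+1} | ...] = (0.823) * (-6)
                   = -4.9380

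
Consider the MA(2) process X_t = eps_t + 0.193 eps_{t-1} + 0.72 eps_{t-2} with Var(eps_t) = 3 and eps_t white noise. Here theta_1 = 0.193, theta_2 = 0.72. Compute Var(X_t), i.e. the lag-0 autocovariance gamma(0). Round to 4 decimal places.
\gamma(0) = 4.6669

For an MA(q) process X_t = eps_t + sum_i theta_i eps_{t-i} with
Var(eps_t) = sigma^2, the variance is
  gamma(0) = sigma^2 * (1 + sum_i theta_i^2).
  sum_i theta_i^2 = (0.193)^2 + (0.72)^2 = 0.037249 + 0.5184 = 0.555649.
  gamma(0) = 3 * (1 + 0.555649) = 3 * 1.555649 = 4.666947, which rounds to 4.6669.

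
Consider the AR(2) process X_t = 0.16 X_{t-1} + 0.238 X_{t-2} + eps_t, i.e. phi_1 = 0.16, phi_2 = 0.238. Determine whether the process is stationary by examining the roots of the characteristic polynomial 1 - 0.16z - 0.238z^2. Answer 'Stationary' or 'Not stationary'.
\text{Stationary}

The AR(p) characteristic polynomial is P(z) = 1 - 0.16z - 0.238z^2.
Stationarity requires all roots to lie outside the unit circle, i.e. |z| > 1 for every root.
Set 1 + (-0.16) z + (-0.238) z^2 = 0, i.e. a z^2 + b z + c = 0 with a = -0.238, b = -0.16, c = 1.
Discriminant D = b^2 - 4ac = (-0.16)^2 - 4*(-0.238)*1 = 0.0256 - (-0.952) = 0.9776.
D >= 0, so the roots are real: z = (-b +/- sqrt(D)) / (2a) = (0.16 +/- 0.988737) / (-0.476).
  z_1 = (0.16 + 0.988737) / (-0.476) = -2.4133,   |z_1| = 2.4133.
  z_2 = (0.16 - 0.988737) / (-0.476) = 1.741,   |z_2| = 1.741.
Moduli of all roots: 2.4133, 1.7410.
All moduli strictly greater than 1? Yes.
Verdict: Stationary.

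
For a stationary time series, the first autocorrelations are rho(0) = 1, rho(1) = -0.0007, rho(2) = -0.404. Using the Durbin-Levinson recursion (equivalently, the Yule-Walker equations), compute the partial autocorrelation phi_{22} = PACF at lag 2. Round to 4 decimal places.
\phi_{22} = -0.4040

The PACF at lag k is phi_{kk}, the last component of the solution
to the Yule-Walker system G_k phi = r_k where
  (G_k)_{ij} = rho(|i - j|), (r_k)_i = rho(i), i,j = 1..k.
Equivalently, Durbin-Levinson gives phi_{kk} iteratively:
  phi_{11} = rho(1)
  phi_{kk} = [rho(k) - sum_{j=1..k-1} phi_{k-1,j} rho(k-j)]
            / [1 - sum_{j=1..k-1} phi_{k-1,j} rho(j)],
  phi_{k,j} = phi_{k-1,j} - phi_{kk} phi_{k-1,k-j},  j = 1..k-1.
Step k = 1:
  phi_11 = rho(1) = -0.0007.
Step k = 2:
  phi_22 = [rho(2) - phi_11 rho(1)] / [1 - phi_11 rho(1)] = [-0.404 - (-0.0007)(-0.0007)] / [1 - (-0.0007)(-0.0007)]
         = -0.40400049 / 0.99999951 = -0.404.
Therefore phi_{22} = -0.4040.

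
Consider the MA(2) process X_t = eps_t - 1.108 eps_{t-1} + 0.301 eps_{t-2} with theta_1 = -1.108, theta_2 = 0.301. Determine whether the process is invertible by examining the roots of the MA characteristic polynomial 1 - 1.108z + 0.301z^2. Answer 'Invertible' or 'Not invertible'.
\text{Invertible}

The MA(q) characteristic polynomial is P(z) = 1 - 1.108z + 0.301z^2.
Invertibility requires all roots to lie outside the unit circle, i.e. |z| > 1 for every root.
Set 1 + (-1.108) z + (0.301) z^2 = 0, i.e. a z^2 + b z + c = 0 with a = 0.301, b = -1.108, c = 1.
Discriminant D = b^2 - 4ac = (-1.108)^2 - 4*(0.301)*1 = 1.227664 - (1.204) = 0.023664.
D >= 0, so the roots are real: z = (-b +/- sqrt(D)) / (2a) = (1.108 +/- 0.153831) / (0.602).
  z_1 = (1.108 + 0.153831) / (0.602) = 2.0961,   |z_1| = 2.0961.
  z_2 = (1.108 - 0.153831) / (0.602) = 1.585,   |z_2| = 1.585.
Moduli of all roots: 2.0961, 1.5850.
All moduli strictly greater than 1? Yes.
Verdict: Invertible.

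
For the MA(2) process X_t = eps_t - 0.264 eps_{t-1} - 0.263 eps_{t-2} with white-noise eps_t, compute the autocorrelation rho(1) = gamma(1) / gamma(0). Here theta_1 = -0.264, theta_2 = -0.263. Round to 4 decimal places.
\rho(1) = -0.1708

For an MA(q) process with theta_0 = 1, the autocovariance is
  gamma(k) = sigma^2 * sum_{i=0..q-k} theta_i * theta_{i+k},
and rho(k) = gamma(k) / gamma(0). Sigma^2 cancels.
  numerator   = (1)*(-0.264) + (-0.264)*(-0.263) = -0.194568.
  denominator = (1)^2 + (-0.264)^2 + (-0.263)^2 = 1.138865.
  rho(1) = -0.194568 / 1.138865 = -0.1708.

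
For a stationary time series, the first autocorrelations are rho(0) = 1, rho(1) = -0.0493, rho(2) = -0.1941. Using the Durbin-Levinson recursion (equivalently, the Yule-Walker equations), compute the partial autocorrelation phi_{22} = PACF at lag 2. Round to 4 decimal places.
\phi_{22} = -0.1970

The PACF at lag k is phi_{kk}, the last component of the solution
to the Yule-Walker system G_k phi = r_k where
  (G_k)_{ij} = rho(|i - j|), (r_k)_i = rho(i), i,j = 1..k.
Equivalently, Durbin-Levinson gives phi_{kk} iteratively:
  phi_{11} = rho(1)
  phi_{kk} = [rho(k) - sum_{j=1..k-1} phi_{k-1,j} rho(k-j)]
            / [1 - sum_{j=1..k-1} phi_{k-1,j} rho(j)],
  phi_{k,j} = phi_{k-1,j} - phi_{kk} phi_{k-1,k-j},  j = 1..k-1.
Step k = 1:
  phi_11 = rho(1) = -0.0493.
Step k = 2:
  phi_22 = [rho(2) - phi_11 rho(1)] / [1 - phi_11 rho(1)] = [-0.1941 - (-0.0493)(-0.0493)] / [1 - (-0.0493)(-0.0493)]
         = -0.19653049 / 0.99756951 = -0.197.
Therefore phi_{22} = -0.1970.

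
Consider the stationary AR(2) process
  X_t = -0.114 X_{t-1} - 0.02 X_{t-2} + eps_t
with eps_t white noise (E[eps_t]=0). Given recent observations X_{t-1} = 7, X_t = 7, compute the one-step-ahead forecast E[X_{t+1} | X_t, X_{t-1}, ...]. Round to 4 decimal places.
E[X_{t+1} \mid \mathcal F_t] = -0.9380

For an AR(p) model X_t = c + sum_i phi_i X_{t-i} + eps_t, the
one-step-ahead conditional mean is
  E[X_{t+1} | X_t, ...] = c + sum_i phi_i X_{t+1-i}.
Substitute known values:
  E[X_{t+1} | ...] = (-0.114) * (7) + (-0.02) * (7)
                   = -0.9380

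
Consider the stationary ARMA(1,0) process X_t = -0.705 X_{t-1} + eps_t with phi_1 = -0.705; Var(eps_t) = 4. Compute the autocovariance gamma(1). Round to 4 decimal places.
\gamma(1) = -5.6066

Multiply the model equation by X_{t-k} and take expectations. With theta_0 = psi_0 = 1 and psi_j the MA(infinity) weights, this gives
  gamma(k) - sum_i phi_i gamma(k-i) = c_k,
  c_k = sigma^2 * sum_{j=k..q} theta_j psi_{j-k}   (c_k = 0 for k > q),
using gamma(-m) = gamma(m).
Pure AR (q = 0): c_0 = sigma^2 = 4, c_k = 0 for k >= 1.
Equations for k = 0 and k = 1 (AR order 1):
  gamma(0) = phi_1 gamma(1) + c_0
  gamma(1) = phi_1 gamma(0) + c_1
Substituting the second into the first: gamma(0) (1 - phi_1^2) = c_0 + phi_1 c_1, so
  gamma(0) = c_0 / (1 - phi_1^2) = 4 / (1 - (-0.705)^2) = 4 / 0.502975 = 7.952682.
  gamma(1) = phi_1 gamma(0) = (-0.705)(7.952682) = -5.60664.
Therefore gamma(1) = -5.6066 (to 4 decimal places).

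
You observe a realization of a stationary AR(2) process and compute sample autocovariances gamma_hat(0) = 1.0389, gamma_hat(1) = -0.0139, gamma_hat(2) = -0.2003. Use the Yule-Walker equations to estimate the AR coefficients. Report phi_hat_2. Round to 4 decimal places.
\hat\phi_{2} = -0.1930

The Yule-Walker equations for an AR(p) process read, in matrix form,
  Gamma_p phi = r_p,   with   (Gamma_p)_{ij} = gamma(|i - j|),
                       (r_p)_i = gamma(i),   i,j = 1..p.
Substitute the sample gammas (Toeplitz matrix and right-hand side of size 2):
  Gamma_p = [[1.0389, -0.0139], [-0.0139, 1.0389]]
  r_p     = [-0.0139, -0.2003]
Written out:
  1.0389 phi_1 - 0.0139 phi_2 = -0.0139
  -0.0139 phi_1 + 1.0389 phi_2 = -0.2003
Solve by Cramer's rule:
  det = gamma(0)^2 - gamma(1)^2 = (1.0389)^2 - (-0.0139)^2 = 1.07931321 - 0.00019321 = 1.07912
  phi_hat_1 = [gamma(1) gamma(0) - gamma(1) gamma(2)] / det = [(-0.0139)(1.0389) - (-0.0139)(-0.2003)] / 1.07912 = -0.01722488 / 1.07912 = -0.016
  phi_hat_2 = [gamma(0) gamma(2) - gamma(1)^2] / det = [(1.0389)(-0.2003) - (-0.0139)^2] / 1.07912 = -0.20828488 / 1.07912 = -0.193
So phi_hat = [-0.0160, -0.1930].
Therefore phi_hat_2 = -0.1930.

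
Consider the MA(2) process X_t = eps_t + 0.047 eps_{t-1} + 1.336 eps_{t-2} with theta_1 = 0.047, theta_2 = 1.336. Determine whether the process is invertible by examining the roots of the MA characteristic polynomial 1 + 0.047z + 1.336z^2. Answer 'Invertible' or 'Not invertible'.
\text{Not invertible}

The MA(q) characteristic polynomial is P(z) = 1 + 0.047z + 1.336z^2.
Invertibility requires all roots to lie outside the unit circle, i.e. |z| > 1 for every root.
Set 1 + (0.047) z + (1.336) z^2 = 0, i.e. a z^2 + b z + c = 0 with a = 1.336, b = 0.047, c = 1.
Discriminant D = b^2 - 4ac = (0.047)^2 - 4*(1.336)*1 = 0.002209 - (5.344) = -5.341791.
D < 0, so the roots are the complex-conjugate pair z = (-b +/- i sqrt(-D)) / (2a) = -0.0176 +/- 0.865i.
For a conjugate pair |z|^2 = z * conj(z) = (product of roots) = c/a = 1/(1.336) = 0.748503, so |z| = sqrt(0.748503) = 0.8652 for both roots.
Moduli of all roots: 0.8652, 0.8652.
All moduli strictly greater than 1? No.
Verdict: Not invertible.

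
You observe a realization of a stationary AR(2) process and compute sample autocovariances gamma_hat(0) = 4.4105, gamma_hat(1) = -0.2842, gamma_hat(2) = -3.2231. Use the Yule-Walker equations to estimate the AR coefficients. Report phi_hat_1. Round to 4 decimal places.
\hat\phi_{1} = -0.1120

The Yule-Walker equations for an AR(p) process read, in matrix form,
  Gamma_p phi = r_p,   with   (Gamma_p)_{ij} = gamma(|i - j|),
                       (r_p)_i = gamma(i),   i,j = 1..p.
Substitute the sample gammas (Toeplitz matrix and right-hand side of size 2):
  Gamma_p = [[4.4105, -0.2842], [-0.2842, 4.4105]]
  r_p     = [-0.2842, -3.2231]
Written out:
  4.4105 phi_1 - 0.2842 phi_2 = -0.2842
  -0.2842 phi_1 + 4.4105 phi_2 = -3.2231
Solve by Cramer's rule:
  det = gamma(0)^2 - gamma(1)^2 = (4.4105)^2 - (-0.2842)^2 = 19.45251025 - 0.08076964 = 19.37174061
  phi_hat_1 = [gamma(1) gamma(0) - gamma(1) gamma(2)] / det = [(-0.2842)(4.4105) - (-0.2842)(-3.2231)] / 19.37174061 = -2.16946912 / 19.37174061 = -0.112
  phi_hat_2 = [gamma(0) gamma(2) - gamma(1)^2] / det = [(4.4105)(-3.2231) - (-0.2842)^2] / 19.37174061 = -14.29625219 / 19.37174061 = -0.738
So phi_hat = [-0.1120, -0.7380].
Therefore phi_hat_1 = -0.1120.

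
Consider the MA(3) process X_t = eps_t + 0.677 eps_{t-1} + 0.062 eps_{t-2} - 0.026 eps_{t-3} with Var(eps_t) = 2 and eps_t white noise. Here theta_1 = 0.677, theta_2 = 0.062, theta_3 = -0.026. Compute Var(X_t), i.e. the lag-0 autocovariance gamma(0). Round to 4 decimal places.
\gamma(0) = 2.9257

For an MA(q) process X_t = eps_t + sum_i theta_i eps_{t-i} with
Var(eps_t) = sigma^2, the variance is
  gamma(0) = sigma^2 * (1 + sum_i theta_i^2).
  sum_i theta_i^2 = (0.677)^2 + (0.062)^2 + (-0.026)^2 = 0.458329 + 0.003844 + 0.000676 = 0.462849.
  gamma(0) = 2 * (1 + 0.462849) = 2 * 1.462849 = 2.925698, which rounds to 2.9257.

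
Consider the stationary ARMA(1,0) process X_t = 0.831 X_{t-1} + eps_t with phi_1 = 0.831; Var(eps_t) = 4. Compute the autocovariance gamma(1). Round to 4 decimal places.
\gamma(1) = 10.7420

Multiply the model equation by X_{t-k} and take expectations. With theta_0 = psi_0 = 1 and psi_j the MA(infinity) weights, this gives
  gamma(k) - sum_i phi_i gamma(k-i) = c_k,
  c_k = sigma^2 * sum_{j=k..q} theta_j psi_{j-k}   (c_k = 0 for k > q),
using gamma(-m) = gamma(m).
Pure AR (q = 0): c_0 = sigma^2 = 4, c_k = 0 for k >= 1.
Equations for k = 0 and k = 1 (AR order 1):
  gamma(0) = phi_1 gamma(1) + c_0
  gamma(1) = phi_1 gamma(0) + c_1
Substituting the second into the first: gamma(0) (1 - phi_1^2) = c_0 + phi_1 c_1, so
  gamma(0) = c_0 / (1 - phi_1^2) = 4 / (1 - (0.831)^2) = 4 / 0.309439 = 12.926619.
  gamma(1) = phi_1 gamma(0) = (0.831)(12.926619) = 10.74202.
Therefore gamma(1) = 10.7420 (to 4 decimal places).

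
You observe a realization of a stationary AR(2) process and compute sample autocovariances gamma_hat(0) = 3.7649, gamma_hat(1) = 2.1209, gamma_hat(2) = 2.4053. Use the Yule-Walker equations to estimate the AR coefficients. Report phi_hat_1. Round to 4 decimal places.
\hat\phi_{1} = 0.2980

The Yule-Walker equations for an AR(p) process read, in matrix form,
  Gamma_p phi = r_p,   with   (Gamma_p)_{ij} = gamma(|i - j|),
                       (r_p)_i = gamma(i),   i,j = 1..p.
Substitute the sample gammas (Toeplitz matrix and right-hand side of size 2):
  Gamma_p = [[3.7649, 2.1209], [2.1209, 3.7649]]
  r_p     = [2.1209, 2.4053]
Written out:
  3.7649 phi_1 + 2.1209 phi_2 = 2.1209
  2.1209 phi_1 + 3.7649 phi_2 = 2.4053
Solve by Cramer's rule:
  det = gamma(0)^2 - gamma(1)^2 = (3.7649)^2 - (2.1209)^2 = 14.17447201 - 4.49821681 = 9.6762552
  phi_hat_1 = [gamma(1) gamma(0) - gamma(1) gamma(2)] / det = [(2.1209)(3.7649) - (2.1209)(2.4053)] / 9.6762552 = 2.88357564 / 9.6762552 = 0.298
  phi_hat_2 = [gamma(0) gamma(2) - gamma(1)^2] / det = [(3.7649)(2.4053) - (2.1209)^2] / 9.6762552 = 4.55749716 / 9.6762552 = 0.471
So phi_hat = [0.2980, 0.4710].
Therefore phi_hat_1 = 0.2980.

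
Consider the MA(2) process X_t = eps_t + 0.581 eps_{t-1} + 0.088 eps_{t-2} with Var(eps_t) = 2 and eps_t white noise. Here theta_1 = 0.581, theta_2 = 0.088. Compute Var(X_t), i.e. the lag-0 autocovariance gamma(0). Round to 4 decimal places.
\gamma(0) = 2.6906

For an MA(q) process X_t = eps_t + sum_i theta_i eps_{t-i} with
Var(eps_t) = sigma^2, the variance is
  gamma(0) = sigma^2 * (1 + sum_i theta_i^2).
  sum_i theta_i^2 = (0.581)^2 + (0.088)^2 = 0.337561 + 0.007744 = 0.345305.
  gamma(0) = 2 * (1 + 0.345305) = 2 * 1.345305 = 2.69061, which rounds to 2.6906.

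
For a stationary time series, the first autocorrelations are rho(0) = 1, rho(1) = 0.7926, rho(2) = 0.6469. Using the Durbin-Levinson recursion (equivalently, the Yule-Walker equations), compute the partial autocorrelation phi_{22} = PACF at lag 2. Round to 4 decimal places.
\phi_{22} = 0.0503

The PACF at lag k is phi_{kk}, the last component of the solution
to the Yule-Walker system G_k phi = r_k where
  (G_k)_{ij} = rho(|i - j|), (r_k)_i = rho(i), i,j = 1..k.
Equivalently, Durbin-Levinson gives phi_{kk} iteratively:
  phi_{11} = rho(1)
  phi_{kk} = [rho(k) - sum_{j=1..k-1} phi_{k-1,j} rho(k-j)]
            / [1 - sum_{j=1..k-1} phi_{k-1,j} rho(j)],
  phi_{k,j} = phi_{k-1,j} - phi_{kk} phi_{k-1,k-j},  j = 1..k-1.
Step k = 1:
  phi_11 = rho(1) = 0.7926.
Step k = 2:
  phi_22 = [rho(2) - phi_11 rho(1)] / [1 - phi_11 rho(1)] = [0.6469 - (0.7926)(0.7926)] / [1 - (0.7926)(0.7926)]
         = 0.01868524 / 0.37178524 = 0.0503.
Therefore phi_{22} = 0.0503.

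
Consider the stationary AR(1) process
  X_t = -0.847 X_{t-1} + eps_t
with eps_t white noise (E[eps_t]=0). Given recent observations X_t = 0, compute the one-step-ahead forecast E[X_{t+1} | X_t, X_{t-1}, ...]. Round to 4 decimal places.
E[X_{t+1} \mid \mathcal F_t] = 0.0000

For an AR(p) model X_t = c + sum_i phi_i X_{t-i} + eps_t, the
one-step-ahead conditional mean is
  E[X_{t+1} | X_t, ...] = c + sum_i phi_i X_{t+1-i}.
Substitute known values:
  E[X_{t+1} | ...] = (-0.847) * (0)
                   = 0.0000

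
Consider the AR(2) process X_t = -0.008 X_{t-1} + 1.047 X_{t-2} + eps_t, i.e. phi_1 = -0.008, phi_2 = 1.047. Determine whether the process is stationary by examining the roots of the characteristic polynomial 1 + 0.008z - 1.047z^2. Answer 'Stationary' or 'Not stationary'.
\text{Not stationary}

The AR(p) characteristic polynomial is P(z) = 1 + 0.008z - 1.047z^2.
Stationarity requires all roots to lie outside the unit circle, i.e. |z| > 1 for every root.
Set 1 + (0.008) z + (-1.047) z^2 = 0, i.e. a z^2 + b z + c = 0 with a = -1.047, b = 0.008, c = 1.
Discriminant D = b^2 - 4ac = (0.008)^2 - 4*(-1.047)*1 = 0.000064 - (-4.188) = 4.188064.
D >= 0, so the roots are real: z = (-b +/- sqrt(D)) / (2a) = (-0.008 +/- 2.046476) / (-2.094).
  z_1 = (-0.008 + 2.046476) / (-2.094) = -0.9735,   |z_1| = 0.9735.
  z_2 = (-0.008 - 2.046476) / (-2.094) = 0.9811,   |z_2| = 0.9811.
Moduli of all roots: 0.9735, 0.9811.
All moduli strictly greater than 1? No.
Verdict: Not stationary.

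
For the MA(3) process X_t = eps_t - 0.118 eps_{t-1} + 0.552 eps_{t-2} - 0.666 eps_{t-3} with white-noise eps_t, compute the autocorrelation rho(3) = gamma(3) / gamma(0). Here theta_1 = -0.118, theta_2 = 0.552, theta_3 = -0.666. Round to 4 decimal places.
\rho(3) = -0.3779

For an MA(q) process with theta_0 = 1, the autocovariance is
  gamma(k) = sigma^2 * sum_{i=0..q-k} theta_i * theta_{i+k},
and rho(k) = gamma(k) / gamma(0). Sigma^2 cancels.
  numerator   = (1)*(-0.666) = -0.666.
  denominator = (1)^2 + (-0.118)^2 + (0.552)^2 + (-0.666)^2 = 1.762184.
  rho(3) = -0.666 / 1.762184 = -0.3779.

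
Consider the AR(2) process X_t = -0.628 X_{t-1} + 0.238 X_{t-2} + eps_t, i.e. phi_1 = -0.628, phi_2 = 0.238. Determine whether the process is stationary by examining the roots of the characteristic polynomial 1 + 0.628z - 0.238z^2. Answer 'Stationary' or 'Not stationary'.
\text{Stationary}

The AR(p) characteristic polynomial is P(z) = 1 + 0.628z - 0.238z^2.
Stationarity requires all roots to lie outside the unit circle, i.e. |z| > 1 for every root.
Set 1 + (0.628) z + (-0.238) z^2 = 0, i.e. a z^2 + b z + c = 0 with a = -0.238, b = 0.628, c = 1.
Discriminant D = b^2 - 4ac = (0.628)^2 - 4*(-0.238)*1 = 0.394384 - (-0.952) = 1.346384.
D >= 0, so the roots are real: z = (-b +/- sqrt(D)) / (2a) = (-0.628 +/- 1.160338) / (-0.476).
  z_1 = (-0.628 + 1.160338) / (-0.476) = -1.1184,   |z_1| = 1.1184.
  z_2 = (-0.628 - 1.160338) / (-0.476) = 3.757,   |z_2| = 3.757.
Moduli of all roots: 1.1184, 3.7570.
All moduli strictly greater than 1? Yes.
Verdict: Stationary.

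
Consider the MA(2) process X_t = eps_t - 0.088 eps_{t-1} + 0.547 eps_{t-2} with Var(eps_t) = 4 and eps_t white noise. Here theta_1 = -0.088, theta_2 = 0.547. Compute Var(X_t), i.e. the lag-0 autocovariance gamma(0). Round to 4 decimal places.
\gamma(0) = 5.2278

For an MA(q) process X_t = eps_t + sum_i theta_i eps_{t-i} with
Var(eps_t) = sigma^2, the variance is
  gamma(0) = sigma^2 * (1 + sum_i theta_i^2).
  sum_i theta_i^2 = (-0.088)^2 + (0.547)^2 = 0.007744 + 0.299209 = 0.306953.
  gamma(0) = 4 * (1 + 0.306953) = 4 * 1.306953 = 5.227812, which rounds to 5.2278.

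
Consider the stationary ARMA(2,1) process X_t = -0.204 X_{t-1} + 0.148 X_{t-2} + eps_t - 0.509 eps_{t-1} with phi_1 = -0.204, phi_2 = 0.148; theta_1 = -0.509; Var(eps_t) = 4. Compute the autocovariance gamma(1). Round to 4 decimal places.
\gamma(1) = -3.9507

Multiply the model equation by X_{t-k} and take expectations. With theta_0 = psi_0 = 1 and psi_j the MA(infinity) weights, this gives
  gamma(k) - sum_i phi_i gamma(k-i) = c_k,
  c_k = sigma^2 * sum_{j=k..q} theta_j psi_{j-k}   (c_k = 0 for k > q),
using gamma(-m) = gamma(m).
psi-weights needed (psi_j = theta_j + sum_i phi_i psi_{j-i}):
  psi_1 = theta_1 + phi_1 = -0.509 + (-0.204) = -0.713
Right-hand sides:
  c_0 = sigma^2 (1 + theta_1 psi_1) = 4 * (1 + (-0.509)(-0.713)) = 4 * 1.362917 = 5.451668
  c_1 = sigma^2 theta_1 = 4 * (-0.509) = -2.036
  c_2 = 0
Equations for k = 0, 1, 2 (AR order 2, c_2 = 0):
  (E0) gamma(0) = phi_1 gamma(1) + phi_2 gamma(2) + c_0
  (E1) gamma(1) = phi_1 gamma(0) + phi_2 gamma(1) + c_1
  (E2) gamma(2) = phi_1 gamma(1) + phi_2 gamma(0)
From (E1): gamma(1) = A gamma(0) + B with
  A = phi_1 / (1 - phi_2) = -0.204 / 0.852 = -0.239437,   B = c_1 / (1 - phi_2) = -2.036 / 0.852 = -2.389671.
Insert (E2) into (E0): gamma(0) (1 - phi_2^2) = phi_1 (1 + phi_2) gamma(1) + c_0.
  phi_1 (1 + phi_2) = (-0.204)(1.148) = -0.234192,   1 - phi_2^2 = 0.978096.
Replace gamma(1) by A gamma(0) + B and collect gamma(0):
  gamma(0) [0.978096 - (-0.234192)(-0.239437)] = (-0.234192)(-2.389671) + 5.451668
  gamma(0) * 0.922022 = 6.01131
  gamma(0) = 6.01131 / 0.922022 = 6.519704.
  gamma(1) = A gamma(0) + B = (-0.239437)(6.519704) + (-2.389671) = -3.950727.
Therefore gamma(1) = -3.9507 (to 4 decimal places).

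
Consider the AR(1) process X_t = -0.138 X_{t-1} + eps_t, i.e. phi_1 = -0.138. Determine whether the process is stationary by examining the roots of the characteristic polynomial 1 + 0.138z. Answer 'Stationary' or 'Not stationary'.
\text{Stationary}

The AR(p) characteristic polynomial is P(z) = 1 + 0.138z.
Stationarity requires all roots to lie outside the unit circle, i.e. |z| > 1 for every root.
This is linear in z: 1 + (0.138) z = 0  =>  z = -1/(0.138) = -7.246377,  |z| = 7.246377.
Moduli of all roots: 7.2464.
All moduli strictly greater than 1? Yes.
Verdict: Stationary.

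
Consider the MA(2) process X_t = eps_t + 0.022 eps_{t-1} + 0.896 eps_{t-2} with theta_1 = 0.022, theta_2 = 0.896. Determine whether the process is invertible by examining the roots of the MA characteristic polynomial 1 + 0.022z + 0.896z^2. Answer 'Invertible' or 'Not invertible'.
\text{Invertible}

The MA(q) characteristic polynomial is P(z) = 1 + 0.022z + 0.896z^2.
Invertibility requires all roots to lie outside the unit circle, i.e. |z| > 1 for every root.
Set 1 + (0.022) z + (0.896) z^2 = 0, i.e. a z^2 + b z + c = 0 with a = 0.896, b = 0.022, c = 1.
Discriminant D = b^2 - 4ac = (0.022)^2 - 4*(0.896)*1 = 0.000484 - (3.584) = -3.583516.
D < 0, so the roots are the complex-conjugate pair z = (-b +/- i sqrt(-D)) / (2a) = -0.0123 +/- 1.0564i.
For a conjugate pair |z|^2 = z * conj(z) = (product of roots) = c/a = 1/(0.896) = 1.116071, so |z| = sqrt(1.116071) = 1.0564 for both roots.
Moduli of all roots: 1.0564, 1.0564.
All moduli strictly greater than 1? Yes.
Verdict: Invertible.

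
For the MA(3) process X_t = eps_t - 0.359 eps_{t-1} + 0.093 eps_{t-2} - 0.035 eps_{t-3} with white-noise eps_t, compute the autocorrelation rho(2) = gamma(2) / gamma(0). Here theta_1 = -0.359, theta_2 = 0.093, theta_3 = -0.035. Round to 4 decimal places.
\rho(2) = 0.0927

For an MA(q) process with theta_0 = 1, the autocovariance is
  gamma(k) = sigma^2 * sum_{i=0..q-k} theta_i * theta_{i+k},
and rho(k) = gamma(k) / gamma(0). Sigma^2 cancels.
  numerator   = (1)*(0.093) + (-0.359)*(-0.035) = 0.105565.
  denominator = (1)^2 + (-0.359)^2 + (0.093)^2 + (-0.035)^2 = 1.138755.
  rho(2) = 0.105565 / 1.138755 = 0.0927.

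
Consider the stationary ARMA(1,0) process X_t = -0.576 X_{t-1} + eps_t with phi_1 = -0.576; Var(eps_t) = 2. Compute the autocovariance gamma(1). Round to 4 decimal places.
\gamma(1) = -1.7240

Multiply the model equation by X_{t-k} and take expectations. With theta_0 = psi_0 = 1 and psi_j the MA(infinity) weights, this gives
  gamma(k) - sum_i phi_i gamma(k-i) = c_k,
  c_k = sigma^2 * sum_{j=k..q} theta_j psi_{j-k}   (c_k = 0 for k > q),
using gamma(-m) = gamma(m).
Pure AR (q = 0): c_0 = sigma^2 = 2, c_k = 0 for k >= 1.
Equations for k = 0 and k = 1 (AR order 1):
  gamma(0) = phi_1 gamma(1) + c_0
  gamma(1) = phi_1 gamma(0) + c_1
Substituting the second into the first: gamma(0) (1 - phi_1^2) = c_0 + phi_1 c_1, so
  gamma(0) = c_0 / (1 - phi_1^2) = 2 / (1 - (-0.576)^2) = 2 / 0.668224 = 2.993008.
  gamma(1) = phi_1 gamma(0) = (-0.576)(2.993008) = -1.723973.
Therefore gamma(1) = -1.7240 (to 4 decimal places).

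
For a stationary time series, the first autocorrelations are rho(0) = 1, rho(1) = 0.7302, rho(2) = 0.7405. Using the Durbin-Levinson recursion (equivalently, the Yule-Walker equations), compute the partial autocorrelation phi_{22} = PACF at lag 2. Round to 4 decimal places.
\phi_{22} = 0.4441

The PACF at lag k is phi_{kk}, the last component of the solution
to the Yule-Walker system G_k phi = r_k where
  (G_k)_{ij} = rho(|i - j|), (r_k)_i = rho(i), i,j = 1..k.
Equivalently, Durbin-Levinson gives phi_{kk} iteratively:
  phi_{11} = rho(1)
  phi_{kk} = [rho(k) - sum_{j=1..k-1} phi_{k-1,j} rho(k-j)]
            / [1 - sum_{j=1..k-1} phi_{k-1,j} rho(j)],
  phi_{k,j} = phi_{k-1,j} - phi_{kk} phi_{k-1,k-j},  j = 1..k-1.
Step k = 1:
  phi_11 = rho(1) = 0.7302.
Step k = 2:
  phi_22 = [rho(2) - phi_11 rho(1)] / [1 - phi_11 rho(1)] = [0.7405 - (0.7302)(0.7302)] / [1 - (0.7302)(0.7302)]
         = 0.20730796 / 0.46680796 = 0.4441.
Therefore phi_{22} = 0.4441.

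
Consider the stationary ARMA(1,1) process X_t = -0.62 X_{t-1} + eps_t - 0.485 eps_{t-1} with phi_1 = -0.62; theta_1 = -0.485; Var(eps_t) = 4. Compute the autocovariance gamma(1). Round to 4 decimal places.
\gamma(1) = -9.3390

Multiply the model equation by X_{t-k} and take expectations. With theta_0 = psi_0 = 1 and psi_j the MA(infinity) weights, this gives
  gamma(k) - sum_i phi_i gamma(k-i) = c_k,
  c_k = sigma^2 * sum_{j=k..q} theta_j psi_{j-k}   (c_k = 0 for k > q),
using gamma(-m) = gamma(m).
psi-weights needed (psi_j = theta_j + sum_i phi_i psi_{j-i}):
  psi_1 = theta_1 + phi_1 = -0.485 + (-0.62) = -1.105
Right-hand sides:
  c_0 = sigma^2 (1 + theta_1 psi_1) = 4 * (1 + (-0.485)(-1.105)) = 4 * 1.535925 = 6.1437
  c_1 = sigma^2 theta_1 = 4 * (-0.485) = -1.94
  c_2 = 0
Equations for k = 0 and k = 1 (AR order 1):
  gamma(0) = phi_1 gamma(1) + c_0
  gamma(1) = phi_1 gamma(0) + c_1
Substituting the second into the first: gamma(0) (1 - phi_1^2) = c_0 + phi_1 c_1, so
  gamma(0) = (c_0 + phi_1 c_1) / (1 - phi_1^2) = (6.1437 + (-0.62)(-1.94)) / (1 - (-0.62)^2) = 7.3465 / 0.6156 = 11.933886.
  gamma(1) = phi_1 gamma(0) + c_1 = (-0.62)(11.933886) + (-1.94) = -9.339009.
Therefore gamma(1) = -9.3390 (to 4 decimal places).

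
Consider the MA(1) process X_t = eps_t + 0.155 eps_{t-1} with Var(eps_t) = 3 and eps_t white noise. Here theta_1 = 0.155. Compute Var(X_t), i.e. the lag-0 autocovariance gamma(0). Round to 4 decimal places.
\gamma(0) = 3.0721

For an MA(q) process X_t = eps_t + sum_i theta_i eps_{t-i} with
Var(eps_t) = sigma^2, the variance is
  gamma(0) = sigma^2 * (1 + sum_i theta_i^2).
  sum_i theta_i^2 = (0.155)^2 = 0.024025.
  gamma(0) = 3 * (1 + 0.024025) = 3 * 1.024025 = 3.072075, which rounds to 3.0721.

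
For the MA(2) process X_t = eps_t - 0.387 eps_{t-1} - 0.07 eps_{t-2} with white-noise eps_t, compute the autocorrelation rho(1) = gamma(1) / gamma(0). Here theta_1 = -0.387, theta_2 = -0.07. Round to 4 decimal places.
\rho(1) = -0.3117

For an MA(q) process with theta_0 = 1, the autocovariance is
  gamma(k) = sigma^2 * sum_{i=0..q-k} theta_i * theta_{i+k},
and rho(k) = gamma(k) / gamma(0). Sigma^2 cancels.
  numerator   = (1)*(-0.387) + (-0.387)*(-0.07) = -0.35991.
  denominator = (1)^2 + (-0.387)^2 + (-0.07)^2 = 1.154669.
  rho(1) = -0.35991 / 1.154669 = -0.3117.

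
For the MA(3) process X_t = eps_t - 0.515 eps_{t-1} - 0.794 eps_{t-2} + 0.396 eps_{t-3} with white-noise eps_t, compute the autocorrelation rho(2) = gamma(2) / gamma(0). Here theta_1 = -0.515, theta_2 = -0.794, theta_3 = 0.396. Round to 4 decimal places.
\rho(2) = -0.4862

For an MA(q) process with theta_0 = 1, the autocovariance is
  gamma(k) = sigma^2 * sum_{i=0..q-k} theta_i * theta_{i+k},
and rho(k) = gamma(k) / gamma(0). Sigma^2 cancels.
  numerator   = (1)*(-0.794) + (-0.515)*(0.396) = -0.99794.
  denominator = (1)^2 + (-0.515)^2 + (-0.794)^2 + (0.396)^2 = 2.052477.
  rho(2) = -0.99794 / 2.052477 = -0.4862.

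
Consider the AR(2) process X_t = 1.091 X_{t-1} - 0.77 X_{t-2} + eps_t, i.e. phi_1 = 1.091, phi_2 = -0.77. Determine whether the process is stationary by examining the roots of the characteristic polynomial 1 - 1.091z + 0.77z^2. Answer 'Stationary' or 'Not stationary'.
\text{Stationary}

The AR(p) characteristic polynomial is P(z) = 1 - 1.091z + 0.77z^2.
Stationarity requires all roots to lie outside the unit circle, i.e. |z| > 1 for every root.
Set 1 + (-1.091) z + (0.77) z^2 = 0, i.e. a z^2 + b z + c = 0 with a = 0.77, b = -1.091, c = 1.
Discriminant D = b^2 - 4ac = (-1.091)^2 - 4*(0.77)*1 = 1.190281 - (3.08) = -1.889719.
D < 0, so the roots are the complex-conjugate pair z = (-b +/- i sqrt(-D)) / (2a) = 0.7084 +/- 0.8926i.
For a conjugate pair |z|^2 = z * conj(z) = (product of roots) = c/a = 1/(0.77) = 1.298701, so |z| = sqrt(1.298701) = 1.1396 for both roots.
Moduli of all roots: 1.1396, 1.1396.
All moduli strictly greater than 1? Yes.
Verdict: Stationary.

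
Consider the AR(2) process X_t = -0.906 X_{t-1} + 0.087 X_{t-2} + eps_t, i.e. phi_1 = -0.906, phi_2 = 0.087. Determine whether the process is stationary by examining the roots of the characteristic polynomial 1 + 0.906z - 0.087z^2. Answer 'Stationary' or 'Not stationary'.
\text{Stationary}

The AR(p) characteristic polynomial is P(z) = 1 + 0.906z - 0.087z^2.
Stationarity requires all roots to lie outside the unit circle, i.e. |z| > 1 for every root.
Set 1 + (0.906) z + (-0.087) z^2 = 0, i.e. a z^2 + b z + c = 0 with a = -0.087, b = 0.906, c = 1.
Discriminant D = b^2 - 4ac = (0.906)^2 - 4*(-0.087)*1 = 0.820836 - (-0.348) = 1.168836.
D >= 0, so the roots are real: z = (-b +/- sqrt(D)) / (2a) = (-0.906 +/- 1.081127) / (-0.174).
  z_1 = (-0.906 + 1.081127) / (-0.174) = -1.0065,   |z_1| = 1.0065.
  z_2 = (-0.906 - 1.081127) / (-0.174) = 11.4203,   |z_2| = 11.4203.
Moduli of all roots: 1.0065, 11.4203.
All moduli strictly greater than 1? Yes.
Verdict: Stationary.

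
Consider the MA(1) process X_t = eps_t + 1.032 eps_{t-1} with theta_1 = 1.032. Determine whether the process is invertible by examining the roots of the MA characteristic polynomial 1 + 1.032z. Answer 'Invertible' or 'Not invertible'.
\text{Not invertible}

The MA(q) characteristic polynomial is P(z) = 1 + 1.032z.
Invertibility requires all roots to lie outside the unit circle, i.e. |z| > 1 for every root.
This is linear in z: 1 + (1.032) z = 0  =>  z = -1/(1.032) = -0.968992,  |z| = 0.968992.
Moduli of all roots: 0.9690.
All moduli strictly greater than 1? No.
Verdict: Not invertible.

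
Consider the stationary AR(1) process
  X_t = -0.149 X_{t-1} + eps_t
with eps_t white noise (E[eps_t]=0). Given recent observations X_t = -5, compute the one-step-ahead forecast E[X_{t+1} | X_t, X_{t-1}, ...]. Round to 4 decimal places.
E[X_{t+1} \mid \mathcal F_t] = 0.7450

For an AR(p) model X_t = c + sum_i phi_i X_{t-i} + eps_t, the
one-step-ahead conditional mean is
  E[X_{t+1} | X_t, ...] = c + sum_i phi_i X_{t+1-i}.
Substitute known values:
  E[X_{t+1} | ...] = (-0.149) * (-5)
                   = 0.7450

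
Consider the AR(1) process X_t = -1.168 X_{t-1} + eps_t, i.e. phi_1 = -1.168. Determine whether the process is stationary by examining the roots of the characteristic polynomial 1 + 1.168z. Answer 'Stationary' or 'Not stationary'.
\text{Not stationary}

The AR(p) characteristic polynomial is P(z) = 1 + 1.168z.
Stationarity requires all roots to lie outside the unit circle, i.e. |z| > 1 for every root.
This is linear in z: 1 + (1.168) z = 0  =>  z = -1/(1.168) = -0.856164,  |z| = 0.856164.
Moduli of all roots: 0.8562.
All moduli strictly greater than 1? No.
Verdict: Not stationary.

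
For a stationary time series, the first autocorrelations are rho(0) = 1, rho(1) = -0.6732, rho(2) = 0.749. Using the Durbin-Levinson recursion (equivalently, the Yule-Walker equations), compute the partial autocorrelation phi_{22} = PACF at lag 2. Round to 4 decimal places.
\phi_{22} = 0.5410

The PACF at lag k is phi_{kk}, the last component of the solution
to the Yule-Walker system G_k phi = r_k where
  (G_k)_{ij} = rho(|i - j|), (r_k)_i = rho(i), i,j = 1..k.
Equivalently, Durbin-Levinson gives phi_{kk} iteratively:
  phi_{11} = rho(1)
  phi_{kk} = [rho(k) - sum_{j=1..k-1} phi_{k-1,j} rho(k-j)]
            / [1 - sum_{j=1..k-1} phi_{k-1,j} rho(j)],
  phi_{k,j} = phi_{k-1,j} - phi_{kk} phi_{k-1,k-j},  j = 1..k-1.
Step k = 1:
  phi_11 = rho(1) = -0.6732.
Step k = 2:
  phi_22 = [rho(2) - phi_11 rho(1)] / [1 - phi_11 rho(1)] = [0.749 - (-0.6732)(-0.6732)] / [1 - (-0.6732)(-0.6732)]
         = 0.29580176 / 0.54680176 = 0.541.
Therefore phi_{22} = 0.5410.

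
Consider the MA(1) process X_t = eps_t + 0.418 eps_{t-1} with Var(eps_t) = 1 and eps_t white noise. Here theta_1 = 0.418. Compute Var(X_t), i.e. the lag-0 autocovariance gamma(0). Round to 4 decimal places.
\gamma(0) = 1.1747

For an MA(q) process X_t = eps_t + sum_i theta_i eps_{t-i} with
Var(eps_t) = sigma^2, the variance is
  gamma(0) = sigma^2 * (1 + sum_i theta_i^2).
  sum_i theta_i^2 = (0.418)^2 = 0.174724.
  gamma(0) = 1 * (1 + 0.174724) = 1 * 1.174724 = 1.174724, which rounds to 1.1747.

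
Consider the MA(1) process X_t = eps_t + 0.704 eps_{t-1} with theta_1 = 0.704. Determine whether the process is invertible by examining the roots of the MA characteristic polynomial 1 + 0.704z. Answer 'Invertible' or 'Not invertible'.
\text{Invertible}

The MA(q) characteristic polynomial is P(z) = 1 + 0.704z.
Invertibility requires all roots to lie outside the unit circle, i.e. |z| > 1 for every root.
This is linear in z: 1 + (0.704) z = 0  =>  z = -1/(0.704) = -1.420455,  |z| = 1.420455.
Moduli of all roots: 1.4205.
All moduli strictly greater than 1? Yes.
Verdict: Invertible.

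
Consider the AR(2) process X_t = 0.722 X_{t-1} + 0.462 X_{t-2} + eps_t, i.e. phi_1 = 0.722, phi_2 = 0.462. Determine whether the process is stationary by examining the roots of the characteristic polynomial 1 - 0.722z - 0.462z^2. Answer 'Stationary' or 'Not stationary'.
\text{Not stationary}

The AR(p) characteristic polynomial is P(z) = 1 - 0.722z - 0.462z^2.
Stationarity requires all roots to lie outside the unit circle, i.e. |z| > 1 for every root.
Set 1 + (-0.722) z + (-0.462) z^2 = 0, i.e. a z^2 + b z + c = 0 with a = -0.462, b = -0.722, c = 1.
Discriminant D = b^2 - 4ac = (-0.722)^2 - 4*(-0.462)*1 = 0.521284 - (-1.848) = 2.369284.
D >= 0, so the roots are real: z = (-b +/- sqrt(D)) / (2a) = (0.722 +/- 1.539248) / (-0.924).
  z_1 = (0.722 + 1.539248) / (-0.924) = -2.4472,   |z_1| = 2.4472.
  z_2 = (0.722 - 1.539248) / (-0.924) = 0.8845,   |z_2| = 0.8845.
Moduli of all roots: 2.4472, 0.8845.
All moduli strictly greater than 1? No.
Verdict: Not stationary.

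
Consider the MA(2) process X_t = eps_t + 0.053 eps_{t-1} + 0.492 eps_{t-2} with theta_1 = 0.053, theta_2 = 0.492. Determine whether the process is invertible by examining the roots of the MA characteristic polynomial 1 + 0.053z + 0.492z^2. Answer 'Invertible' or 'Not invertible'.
\text{Invertible}

The MA(q) characteristic polynomial is P(z) = 1 + 0.053z + 0.492z^2.
Invertibility requires all roots to lie outside the unit circle, i.e. |z| > 1 for every root.
Set 1 + (0.053) z + (0.492) z^2 = 0, i.e. a z^2 + b z + c = 0 with a = 0.492, b = 0.053, c = 1.
Discriminant D = b^2 - 4ac = (0.053)^2 - 4*(0.492)*1 = 0.002809 - (1.968) = -1.965191.
D < 0, so the roots are the complex-conjugate pair z = (-b +/- i sqrt(-D)) / (2a) = -0.0539 +/- 1.4246i.
For a conjugate pair |z|^2 = z * conj(z) = (product of roots) = c/a = 1/(0.492) = 2.03252, so |z| = sqrt(2.03252) = 1.4257 for both roots.
Moduli of all roots: 1.4257, 1.4257.
All moduli strictly greater than 1? Yes.
Verdict: Invertible.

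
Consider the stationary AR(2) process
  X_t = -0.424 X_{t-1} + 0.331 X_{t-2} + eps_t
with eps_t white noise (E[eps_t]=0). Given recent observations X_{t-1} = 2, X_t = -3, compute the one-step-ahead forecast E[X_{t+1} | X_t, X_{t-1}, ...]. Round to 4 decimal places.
E[X_{t+1} \mid \mathcal F_t] = 1.9340

For an AR(p) model X_t = c + sum_i phi_i X_{t-i} + eps_t, the
one-step-ahead conditional mean is
  E[X_{t+1} | X_t, ...] = c + sum_i phi_i X_{t+1-i}.
Substitute known values:
  E[X_{t+1} | ...] = (-0.424) * (-3) + (0.331) * (2)
                   = 1.9340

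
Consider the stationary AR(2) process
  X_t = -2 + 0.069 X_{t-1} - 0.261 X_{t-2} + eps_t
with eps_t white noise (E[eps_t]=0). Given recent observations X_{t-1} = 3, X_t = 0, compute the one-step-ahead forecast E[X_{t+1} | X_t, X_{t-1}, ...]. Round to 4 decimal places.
E[X_{t+1} \mid \mathcal F_t] = -2.7830

For an AR(p) model X_t = c + sum_i phi_i X_{t-i} + eps_t, the
one-step-ahead conditional mean is
  E[X_{t+1} | X_t, ...] = c + sum_i phi_i X_{t+1-i}.
Substitute known values:
  E[X_{t+1} | ...] = -2 + (0.069) * (0) + (-0.261) * (3)
                   = -2.7830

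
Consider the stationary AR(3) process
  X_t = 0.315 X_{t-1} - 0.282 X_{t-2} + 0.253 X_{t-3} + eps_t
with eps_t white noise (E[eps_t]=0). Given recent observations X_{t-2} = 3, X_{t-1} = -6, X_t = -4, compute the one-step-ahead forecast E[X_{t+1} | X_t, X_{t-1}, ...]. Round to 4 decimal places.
E[X_{t+1} \mid \mathcal F_t] = 1.1910

For an AR(p) model X_t = c + sum_i phi_i X_{t-i} + eps_t, the
one-step-ahead conditional mean is
  E[X_{t+1} | X_t, ...] = c + sum_i phi_i X_{t+1-i}.
Substitute known values:
  E[X_{t+1} | ...] = (0.315) * (-4) + (-0.282) * (-6) + (0.253) * (3)
                   = 1.1910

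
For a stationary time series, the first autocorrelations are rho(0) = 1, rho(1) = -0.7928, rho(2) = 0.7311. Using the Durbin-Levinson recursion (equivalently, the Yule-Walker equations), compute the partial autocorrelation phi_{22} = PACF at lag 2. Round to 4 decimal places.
\phi_{22} = 0.2761

The PACF at lag k is phi_{kk}, the last component of the solution
to the Yule-Walker system G_k phi = r_k where
  (G_k)_{ij} = rho(|i - j|), (r_k)_i = rho(i), i,j = 1..k.
Equivalently, Durbin-Levinson gives phi_{kk} iteratively:
  phi_{11} = rho(1)
  phi_{kk} = [rho(k) - sum_{j=1..k-1} phi_{k-1,j} rho(k-j)]
            / [1 - sum_{j=1..k-1} phi_{k-1,j} rho(j)],
  phi_{k,j} = phi_{k-1,j} - phi_{kk} phi_{k-1,k-j},  j = 1..k-1.
Step k = 1:
  phi_11 = rho(1) = -0.7928.
Step k = 2:
  phi_22 = [rho(2) - phi_11 rho(1)] / [1 - phi_11 rho(1)] = [0.7311 - (-0.7928)(-0.7928)] / [1 - (-0.7928)(-0.7928)]
         = 0.10256816 / 0.37146816 = 0.2761.
Therefore phi_{22} = 0.2761.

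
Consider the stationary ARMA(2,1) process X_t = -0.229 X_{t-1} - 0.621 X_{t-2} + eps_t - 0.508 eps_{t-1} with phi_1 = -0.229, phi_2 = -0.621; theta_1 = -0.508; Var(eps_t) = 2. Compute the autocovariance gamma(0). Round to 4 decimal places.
\gamma(0) = 4.6557

Multiply the model equation by X_{t-k} and take expectations. With theta_0 = psi_0 = 1 and psi_j the MA(infinity) weights, this gives
  gamma(k) - sum_i phi_i gamma(k-i) = c_k,
  c_k = sigma^2 * sum_{j=k..q} theta_j psi_{j-k}   (c_k = 0 for k > q),
using gamma(-m) = gamma(m).
psi-weights needed (psi_j = theta_j + sum_i phi_i psi_{j-i}):
  psi_1 = theta_1 + phi_1 = -0.508 + (-0.229) = -0.737
Right-hand sides:
  c_0 = sigma^2 (1 + theta_1 psi_1) = 2 * (1 + (-0.508)(-0.737)) = 2 * 1.374396 = 2.748792
  c_1 = sigma^2 theta_1 = 2 * (-0.508) = -1.016
  c_2 = 0
Equations for k = 0, 1, 2 (AR order 2, c_2 = 0):
  (E0) gamma(0) = phi_1 gamma(1) + phi_2 gamma(2) + c_0
  (E1) gamma(1) = phi_1 gamma(0) + phi_2 gamma(1) + c_1
  (E2) gamma(2) = phi_1 gamma(1) + phi_2 gamma(0)
From (E1): gamma(1) = A gamma(0) + B with
  A = phi_1 / (1 - phi_2) = -0.229 / 1.621 = -0.141271,   B = c_1 / (1 - phi_2) = -1.016 / 1.621 = -0.626774.
Insert (E2) into (E0): gamma(0) (1 - phi_2^2) = phi_1 (1 + phi_2) gamma(1) + c_0.
  phi_1 (1 + phi_2) = (-0.229)(0.379) = -0.086791,   1 - phi_2^2 = 0.614359.
Replace gamma(1) by A gamma(0) + B and collect gamma(0):
  gamma(0) [0.614359 - (-0.086791)(-0.141271)] = (-0.086791)(-0.626774) + 2.748792
  gamma(0) * 0.602098 = 2.80319
  gamma(0) = 2.80319 / 0.602098 = 4.655705.
Therefore gamma(0) = 4.6557 (to 4 decimal places).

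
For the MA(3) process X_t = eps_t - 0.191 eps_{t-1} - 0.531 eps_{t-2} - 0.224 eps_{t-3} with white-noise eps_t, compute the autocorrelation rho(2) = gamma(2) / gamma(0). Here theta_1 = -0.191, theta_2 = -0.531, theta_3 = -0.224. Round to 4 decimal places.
\rho(2) = -0.3567

For an MA(q) process with theta_0 = 1, the autocovariance is
  gamma(k) = sigma^2 * sum_{i=0..q-k} theta_i * theta_{i+k},
and rho(k) = gamma(k) / gamma(0). Sigma^2 cancels.
  numerator   = (1)*(-0.531) + (-0.191)*(-0.224) = -0.488216.
  denominator = (1)^2 + (-0.191)^2 + (-0.531)^2 + (-0.224)^2 = 1.368618.
  rho(2) = -0.488216 / 1.368618 = -0.3567.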